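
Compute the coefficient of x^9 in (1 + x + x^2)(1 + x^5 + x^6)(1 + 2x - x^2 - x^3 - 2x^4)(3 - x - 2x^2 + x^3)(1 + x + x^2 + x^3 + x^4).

2

(1 + x + x^2) has coefficients 1,1,1 for degrees 0…2.
(1 + x^5 + x^6) has coefficients 1,0,0,0,0,1,1,0,0,0 for degrees 0…9.
Multiplying by (1 + 2x - x^2 - x^3 - 2x^4) gives running coefficients 1,2,-1,-1,-2,1,3,1,-2,-3 for degrees 0…9.
Multiplying by (3 - x - 2x^2 + x^3) gives running coefficients 3,5,-7,-5,-1,6,11,-4,-12,-6 for degrees 0…9.
Finally multiplying by (1 + x + x^2 + x^3 + x^4), the product of all factors after the first has coefficients 3,8,1,-4,-5,-2,4,7,0,-5 for degrees 0…9.
[x^9] = 1·(-5) + 1·0 + 1·7 = 2.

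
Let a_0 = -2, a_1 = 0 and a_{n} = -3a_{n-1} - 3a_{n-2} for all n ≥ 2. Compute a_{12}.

-1458

The ordinary generating function has denominator 1 + 3x + 3x^2.
Iterating the recurrence: a_0,…,a_{12} = -2, 0, 6, -18, 36, -54, 54, 0, -162, 486, -972, 1458, -1458.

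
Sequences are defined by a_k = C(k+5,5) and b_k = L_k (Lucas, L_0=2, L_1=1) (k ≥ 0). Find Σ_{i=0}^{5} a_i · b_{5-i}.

935

This is [x^5] in the product of the two ordinary generating functions.
Σ = 1·11 + 6·7 + 21·4 + 56·3 + 126·1 + 252·2 = 935.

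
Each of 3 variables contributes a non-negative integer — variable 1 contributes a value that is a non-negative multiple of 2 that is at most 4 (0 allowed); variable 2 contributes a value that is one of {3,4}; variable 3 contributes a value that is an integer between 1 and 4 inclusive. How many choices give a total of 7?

The generating function for the choices is (1 + q^2 + q^4)·(q^3 + q^4)·(q + q^2 + q^3 + q^4); the count is [q^7].
(1 + q^2 + q^4) has coefficients 1,0,1,0,1 for degrees 0…4.
(q^3 + q^4) has coefficients 0,0,0,1,1,0,0,0 for degrees 0…7.
Finally multiplying by (q + q^2 + q^3 + q^4), the product of all factors after the first has coefficients 0,0,0,0,1,2,2,2 for degrees 0…7.
[q^7] = 1·2 + 1·2 + 1·0 = 4.

4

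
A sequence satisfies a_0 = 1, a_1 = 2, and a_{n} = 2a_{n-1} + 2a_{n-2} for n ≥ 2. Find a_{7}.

The ordinary generating function has denominator 1 - 2t - 2t^2.
Iterating the recurrence: a_0,…,a_{7} = 1, 2, 6, 16, 44, 120, 328, 896.

896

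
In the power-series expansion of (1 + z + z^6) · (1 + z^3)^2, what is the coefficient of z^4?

(1 + z + z^6) has coefficients 1,1,0,0,0 for degrees 0…4.
(1 + z^3)^2 has coefficients 1,0,0,2,0 for degrees 0…4.
[z^4] = 1·0 + 1·2 = 2.

2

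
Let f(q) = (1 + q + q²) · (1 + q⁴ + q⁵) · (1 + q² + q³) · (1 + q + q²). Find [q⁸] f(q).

(1 + q + q²) has coefficients 1,1,1 for degrees 0…2.
(1 + q⁴ + q⁵) has coefficients 1,0,0,0,1,1,0,0,0 for degrees 0…8.
Multiplying by (1 + q² + q³) gives running coefficients 1,0,1,1,1,1,1,2,1 for degrees 0…8.
Finally multiplying by (1 + q + q²), the product of all factors after the first has coefficients 1,1,2,2,3,3,3,4,4 for degrees 0…8.
[q⁸] = 1·4 + 1·4 + 1·3 = 11.

11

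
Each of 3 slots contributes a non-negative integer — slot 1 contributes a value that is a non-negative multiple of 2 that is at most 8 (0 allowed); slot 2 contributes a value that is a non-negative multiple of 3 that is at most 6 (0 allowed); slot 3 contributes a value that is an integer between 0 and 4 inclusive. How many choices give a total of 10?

The generating function for the choices is (1 + t^2 + t^4 + t^6 + t^8)·(1 + t^3 + t^6)·(1 + t + t^2 + t^3 + t^4); the count is [t^10].
(1 + t^2 + t^4 + t^6 + t^8) has coefficients 1,0,1,0,1,0,1,0,1 for degrees 0…8.
(1 + t^3 + t^6) has coefficients 1,0,0,1,0,0,1,0,0,0,0 for degrees 0…10.
Finally multiplying by (1 + t + t^2 + t^3 + t^4), the product of all factors after the first has coefficients 1,1,1,2,2,1,2,2,1,1,1 for degrees 0…10.
[t^10] = 1·1 + 1·1 + 1·2 + 1·2 + 1·1 = 7.

7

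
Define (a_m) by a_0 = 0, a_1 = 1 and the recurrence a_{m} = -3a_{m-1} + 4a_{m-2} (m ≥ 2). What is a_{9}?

The ordinary generating function has denominator 1 + 3z - 4z^2.
Iterating the recurrence: a_0,…,a_{9} = 0, 1, -3, 13, -51, 205, -819, 3277, -13107, 52429.

52429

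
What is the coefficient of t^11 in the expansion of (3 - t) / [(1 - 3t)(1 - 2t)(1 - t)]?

2105285

Partial fractions give a closed form: a_n = (12)·3^n + (-10)·2^n + (1)·1^n.
At n = 11: a_11 = 2105285.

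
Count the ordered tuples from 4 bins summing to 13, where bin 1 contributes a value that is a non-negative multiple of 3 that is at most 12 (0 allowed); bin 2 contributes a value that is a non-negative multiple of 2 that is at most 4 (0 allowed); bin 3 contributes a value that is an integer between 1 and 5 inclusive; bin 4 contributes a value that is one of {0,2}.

The generating function for the choices is (1 + x^3 + x^6 + x^9 + x^12)·(1 + x^2 + x^4)·(x + x^2 + x^3 + x^4 + x^5)·(1 + x^2); the count is [x^13].
(1 + x^3 + x^6 + x^9 + x^12) has coefficients 1,0,0,1,0,0,1,0,0,1,0,0,1 for degrees 0…12.
(1 + x^2 + x^4) has coefficients 1,0,1,0,1,0,0,0,0,0,0,0,0,0 for degrees 0…13.
Multiplying by (x + x^2 + x^3 + x^4 + x^5) gives running coefficients 0,1,1,2,2,3,2,2,1,1,0,0,0,0 for degrees 0…13.
Finally multiplying by (1 + x^2), the product of all factors after the first has coefficients 0,1,1,3,3,5,4,5,3,3,1,1,0,0 for degrees 0…13.
[x^13] = 1·0 + 1·1 + 1·5 + 1·3 + 1·1 = 10.

10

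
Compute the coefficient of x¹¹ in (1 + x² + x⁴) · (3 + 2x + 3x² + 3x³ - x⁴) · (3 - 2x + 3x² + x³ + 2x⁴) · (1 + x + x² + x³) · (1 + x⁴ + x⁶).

264

(1 + x² + x⁴) has coefficients 1,0,1,0,1 for degrees 0…4.
(3 + 2x + 3x² + 3x³ - x⁴) has coefficients 3,2,3,3,-1,0,0,0,0,0,0,0 for degrees 0…11.
Multiplying by (3 - 2x + 3x² + x³ + 2x⁴) gives running coefficients 9,0,14,12,8,18,6,5,-2,0,0,0 for degrees 0…11.
Multiplying by (1 + x + x² + x³) gives running coefficients 9,9,23,35,34,52,44,37,27,9,3,-2 for degrees 0…11.
Finally multiplying by (1 + x⁴ + x⁶), the product of all factors after the first has coefficients 9,9,23,35,43,61,76,81,84,96,81,87 for degrees 0…11.
[x¹¹] = 1·87 + 1·96 + 1·81 = 264.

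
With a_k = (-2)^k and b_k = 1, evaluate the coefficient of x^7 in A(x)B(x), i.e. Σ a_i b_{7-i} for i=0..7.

-85

Write out a_i and b_{7-i} for i = 0,…,7 and sum the products.
Σ = 1·1 − 2·1 + 4·1 − 8·1 + 16·1 − 32·1 + 64·1 − 128·1 = -85.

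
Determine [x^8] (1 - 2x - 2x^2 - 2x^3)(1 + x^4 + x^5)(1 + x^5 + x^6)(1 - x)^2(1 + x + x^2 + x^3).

-1

(1 - 2x - 2x^2 - 2x^3) has coefficients 1,-2,-2,-2 for degrees 0…3.
(1 + x^4 + x^5) has coefficients 1,0,0,0,1,1,0,0,0 for degrees 0…8.
Multiplying by (1 + x^5 + x^6) gives running coefficients 1,0,0,0,1,2,1,0,0 for degrees 0…8.
Multiplying by (1 - x)^2 gives running coefficients 1,-2,1,0,1,0,-2,0,1 for degrees 0…8.
Finally multiplying by (1 + x + x^2 + x^3), the product of all factors after the first has coefficients 1,-1,0,0,0,2,-1,-1,-1 for degrees 0…8.
[x^8] = 1·(-1) − 2·(-1) − 2·(-1) − 2·2 = -1.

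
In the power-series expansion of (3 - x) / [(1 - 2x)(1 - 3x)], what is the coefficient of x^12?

Partial fractions give a closed form: a_n = (-5)·2^n + (8)·3^n.
At n = 12: a_12 = 4231048.

4231048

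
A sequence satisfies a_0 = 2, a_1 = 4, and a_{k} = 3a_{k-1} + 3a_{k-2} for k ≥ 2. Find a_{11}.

2833866

The ordinary generating function has denominator 1 - 3y - 3y^2.
Iterating the recurrence: a_0,…,a_{11} = 2, 4, 18, 66, 252, 954, 3618, 13716, 52002, 197154, 747468, 2833866.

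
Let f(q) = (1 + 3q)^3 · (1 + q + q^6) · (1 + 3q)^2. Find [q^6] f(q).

(1 + 3q)^3 has coefficients 1,9,27,27 for degrees 0…3.
(1 + q + q^6) has coefficients 1,1,0,0,0,0,1 for degrees 0…6.
Finally multiplying by (1 + 3q)^2, the product of all factors after the first has coefficients 1,7,15,9,0,0,1 for degrees 0…6.
[q^6] = 1·1 + 9·0 + 27·0 + 27·9 = 244.

244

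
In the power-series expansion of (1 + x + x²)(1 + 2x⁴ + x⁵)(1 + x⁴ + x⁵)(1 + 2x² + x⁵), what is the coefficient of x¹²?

15

(1 + x + x²) has coefficients 1,1,1 for degrees 0…2.
(1 + 2x⁴ + x⁵) has coefficients 1,0,0,0,2,1,0,0,0,0,0,0,0 for degrees 0…12.
Multiplying by (1 + x⁴ + x⁵) gives running coefficients 1,0,0,0,3,2,0,0,2,3,1,0,0 for degrees 0…12.
Finally multiplying by (1 + 2x² + x⁵), the product of all factors after the first has coefficients 1,0,2,0,3,3,6,4,2,6,7,6,2 for degrees 0…12.
[x¹²] = 1·2 + 1·6 + 1·7 = 15.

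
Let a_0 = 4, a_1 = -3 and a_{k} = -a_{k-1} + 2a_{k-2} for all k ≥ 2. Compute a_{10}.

The ordinary generating function has denominator 1 + x - 2x^2.
Iterating the recurrence: a_0,…,a_{10} = 4, -3, 11, -17, 39, -73, 151, -297, 599, -1193, 2391.

2391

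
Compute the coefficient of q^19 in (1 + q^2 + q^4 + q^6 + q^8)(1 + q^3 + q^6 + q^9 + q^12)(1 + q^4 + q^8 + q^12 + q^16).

5

(1 + q^2 + q^4 + q^6 + q^8) has coefficients 1,0,1,0,1,0,1,0,1 for degrees 0…8.
(1 + q^3 + q^6 + q^9 + q^12) has coefficients 1,0,0,1,0,0,1,0,0,1,0,0,1,0,0,0,0,0,0,0 for degrees 0…19.
Finally multiplying by (1 + q^4 + q^8 + q^12 + q^16), the product of all factors after the first has coefficients 1,0,0,1,1,0,1,1,1,1,1,1,2,1,1,1,2,1,1,1 for degrees 0…19.
[q^19] = 1·1 + 1·1 + 1·1 + 1·1 + 1·1 = 5.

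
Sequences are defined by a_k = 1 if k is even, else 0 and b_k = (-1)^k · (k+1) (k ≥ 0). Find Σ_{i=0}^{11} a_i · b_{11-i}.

-42

This is [x^11] in the product of the two ordinary generating functions.
Σ = 1·(-12) + 0·11 + 1·(-10) + 0·9 + 1·(-8) + 0·7 + 1·(-6) + 0·5 + 1·(-4) + 0·3 + 1·(-2) + 0·1 = -42.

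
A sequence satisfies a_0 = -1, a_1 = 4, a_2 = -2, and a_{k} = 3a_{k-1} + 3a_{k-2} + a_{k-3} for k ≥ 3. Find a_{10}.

43798

The ordinary generating function has denominator 1 - 3t - 3t^2 - t^3.
Iterating the recurrence: a_0,…,a_{10} = -1, 4, -2, 5, 13, 52, 200, 769, 2959, 11384, 43798.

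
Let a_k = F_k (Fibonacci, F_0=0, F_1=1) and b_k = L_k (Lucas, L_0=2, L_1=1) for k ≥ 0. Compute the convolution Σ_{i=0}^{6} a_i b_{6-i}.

This is [x^6] in the product of the two ordinary generating functions.
Σ = 0·18 + 1·11 + 1·7 + 2·4 + 3·3 + 5·1 + 8·2 = 56.

56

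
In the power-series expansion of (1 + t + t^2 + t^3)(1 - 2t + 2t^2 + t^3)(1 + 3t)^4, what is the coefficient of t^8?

459

(1 + t + t^2 + t^3) has coefficients 1,1,1,1 for degrees 0…3.
(1 - 2t + 2t^2 + t^3) has coefficients 1,-2,2,1,0,0,0,0,0 for degrees 0…8.
Finally multiplying by (1 + 3t)^4, the product of all factors after the first has coefficients 1,10,32,25,-15,108,270,81,0 for degrees 0…8.
[t^8] = 1·0 + 1·81 + 1·270 + 1·108 = 459.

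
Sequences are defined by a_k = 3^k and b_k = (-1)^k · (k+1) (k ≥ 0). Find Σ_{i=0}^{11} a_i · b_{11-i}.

99642

This is [x^11] in the product of the two ordinary generating functions.
Σ = 1·(-12) + 3·11 + 9·(-10) + 27·9 + 81·(-8) + 243·7 + 729·(-6) + 2187·5 + 6561·(-4) + 19683·3 + 59049·(-2) + 177147·1 = 99642.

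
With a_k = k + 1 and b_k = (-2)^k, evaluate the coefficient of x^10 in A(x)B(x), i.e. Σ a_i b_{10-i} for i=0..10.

Write out a_i and b_{10-i} for i = 0,…,10 and sum the products.
Σ = 1·1024 + 2·(-512) + 3·256 + 4·(-128) + 5·64 + 6·(-32) + 7·16 + 8·(-8) + 9·4 + 10·(-2) + 11·1 = 459.

459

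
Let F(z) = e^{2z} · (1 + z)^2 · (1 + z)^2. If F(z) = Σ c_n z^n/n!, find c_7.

30144

The EGF product rule gives c_7 = Σ_{k_1+k_2+k_3=7} C(7; k_1,k_2,k_3) · ∏ g_i(k_i), where e^{2z} gives (2)^k; (1+z)^2 gives the falling factorial (2)_k; (1+z)^2 gives the falling factorial (2)_k.
g_1(k) for k = 0…7: 1, 2, 4, 8, 16, 32, 64, 128.
g_2(k) for k = 0…7: 1, 2, 2, 0, 0, 0, 0, 0.
g_3(k) for k = 0…7: 1, 2, 2, 0, 0, 0, 0, 0.
First combine the last two factors: h(k) = Σ_j C(k,j)·g_2(j)·g_3(k−j) for k = 0…7: 1, 4, 12, 24, 24, 0, 0, 0.
c_7 = Σ_k C(7,k)·g_1(k)·h(7−k) = 35·8·24 + 35·16·24 + 21·32·12 + 7·64·4 + 1·128·1 = 6720 + 13440 + 8064 + 1792 + 128 = 30144.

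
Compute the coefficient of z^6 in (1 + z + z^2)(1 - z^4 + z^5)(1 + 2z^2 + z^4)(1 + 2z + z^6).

2

(1 + z + z^2) has coefficients 1,1,1 for degrees 0…2.
(1 - z^4 + z^5) has coefficients 1,0,0,0,-1,1,0 for degrees 0…6.
Multiplying by (1 + 2z^2 + z^4) gives running coefficients 1,0,2,0,0,1,-2 for degrees 0…6.
Finally multiplying by (1 + 2z + z^6), the product of all factors after the first has coefficients 1,2,2,4,0,1,1 for degrees 0…6.
[z^6] = 1·1 + 1·1 + 1·0 = 2.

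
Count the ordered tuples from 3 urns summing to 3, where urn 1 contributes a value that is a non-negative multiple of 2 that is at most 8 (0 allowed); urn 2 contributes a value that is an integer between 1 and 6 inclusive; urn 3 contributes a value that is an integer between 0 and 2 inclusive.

4

The generating function for the choices is (1 + x² + x⁴ + x⁶ + x⁸)·(x + x² + x³ + x⁴ + x⁵ + x⁶)·(1 + x + x²); the count is [x³].
(1 + x² + x⁴ + x⁶ + x⁸) has coefficients 1,0,1,0 for degrees 0…3.
(x + x² + x³ + x⁴ + x⁵ + x⁶) has coefficients 0,1,1,1 for degrees 0…3.
Finally multiplying by (1 + x + x²), the product of all factors after the first has coefficients 0,1,2,3 for degrees 0…3.
[x³] = 1·3 + 1·1 = 4.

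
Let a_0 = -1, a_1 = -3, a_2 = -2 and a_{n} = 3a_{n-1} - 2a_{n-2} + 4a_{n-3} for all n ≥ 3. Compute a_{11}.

The ordinary generating function has denominator 1 - 3y + 2y^2 - 4y^3.
Iterating the recurrence: a_0,…,a_{11} = -1, -3, -2, -4, -20, -60, -156, -428, -1212, -3404, -9500, -26540.

-26540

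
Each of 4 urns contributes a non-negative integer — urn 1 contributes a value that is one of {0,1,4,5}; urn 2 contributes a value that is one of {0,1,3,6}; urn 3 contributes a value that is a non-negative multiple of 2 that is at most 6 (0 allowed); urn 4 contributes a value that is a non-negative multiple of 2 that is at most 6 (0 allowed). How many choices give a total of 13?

The generating function for the choices is (1 + x + x^4 + x^5)·(1 + x + x^3 + x^6)·(1 + x^2 + x^4 + x^6)·(1 + x^2 + x^4 + x^6); the count is [x^13].
(1 + x + x^4 + x^5) has coefficients 1,1,0,0,1,1 for degrees 0…5.
(1 + x + x^3 + x^6) has coefficients 1,1,0,1,0,0,1,0,0,0,0,0,0,0 for degrees 0…13.
Multiplying by (1 + x^2 + x^4 + x^6) gives running coefficients 1,1,1,2,1,2,2,2,1,1,1,0,1,0 for degrees 0…13.
Finally multiplying by (1 + x^2 + x^4 + x^6), the product of all factors after the first has coefficients 1,1,2,3,3,5,5,7,5,7,5,5,5,3 for degrees 0…13.
[x^13] = 1·3 + 1·5 + 1·7 + 1·5 = 20.

20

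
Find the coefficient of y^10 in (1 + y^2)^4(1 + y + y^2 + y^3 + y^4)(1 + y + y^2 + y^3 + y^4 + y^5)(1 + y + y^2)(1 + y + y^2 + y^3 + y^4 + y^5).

820

(1 + y^2)^4 has coefficients 1,0,4,0,6,0,4,0,1 for degrees 0…8.
(1 + y + y^2 + y^3 + y^4) has coefficients 1,1,1,1,1,0,0,0,0,0,0 for degrees 0…10.
Multiplying by (1 + y + y^2 + y^3 + y^4 + y^5) gives running coefficients 1,2,3,4,5,5,4,3,2,1,0 for degrees 0…10.
Multiplying by (1 + y + y^2) gives running coefficients 1,3,6,9,12,14,14,12,9,6,3 for degrees 0…10.
Finally multiplying by (1 + y + y^2 + y^3 + y^4 + y^5), the product of all factors after the first has coefficients 1,4,10,19,31,45,58,67,70,67,58 for degrees 0…10.
[y^10] = 1·58 + 4·70 + 6·58 + 4·31 + 1·10 = 820.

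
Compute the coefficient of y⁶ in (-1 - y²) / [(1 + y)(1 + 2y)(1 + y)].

The denominator gives the recurrence a_n = −4a_(n−1) − 5a_(n−2) − 2a_(n−3) for n ≥ 3; the numerator fixes a_0 = -1, a_1 = 4, a_2 = -12.
Iterating: -1, 4, -12, 30, -68, 146, -304, so a_6 = -304.

-304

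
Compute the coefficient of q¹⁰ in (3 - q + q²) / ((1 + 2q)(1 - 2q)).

3328

The denominator gives the recurrence a_n = 4a_(n−2) for n ≥ 3; the numerator fixes a_0 = 3, a_1 = -1, a_2 = 13.
Iterating: 3, -1, 13, -4, 52, -16, 208, -64, 832, -256, 3328, so a_10 = 3328.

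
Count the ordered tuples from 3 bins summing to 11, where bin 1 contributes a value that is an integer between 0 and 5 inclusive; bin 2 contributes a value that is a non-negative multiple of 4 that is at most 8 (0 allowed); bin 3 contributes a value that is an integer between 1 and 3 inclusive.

The generating function for the choices is (1 + z + z^2 + z^3 + z^4 + z^5)·(1 + z^4 + z^8)·(z + z^2 + z^3); the count is [z^11].
(1 + z + z^2 + z^3 + z^4 + z^5) has coefficients 1,1,1,1,1,1 for degrees 0…5.
(1 + z^4 + z^8) has coefficients 1,0,0,0,1,0,0,0,1,0,0,0 for degrees 0…11.
Finally multiplying by (z + z^2 + z^3), the product of all factors after the first has coefficients 0,1,1,1,0,1,1,1,0,1,1,1 for degrees 0…11.
[z^11] = 1·1 + 1·1 + 1·1 + 1·0 + 1·1 + 1·1 = 5.

5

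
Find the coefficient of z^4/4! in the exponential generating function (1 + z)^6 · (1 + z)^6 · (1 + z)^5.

57120

The EGF product rule gives c_4 = Σ_{k_1+k_2+k_3=4} C(4; k_1,k_2,k_3) · ∏ g_i(k_i), where (1+z)^6 gives the falling factorial (6)_k; (1+z)^6 gives the falling factorial (6)_k; (1+z)^5 gives the falling factorial (5)_k.
g_1(k) for k = 0…4: 1, 6, 30, 120, 360.
g_2(k) for k = 0…4: 1, 6, 30, 120, 360.
g_3(k) for k = 0…4: 1, 5, 20, 60, 120.
First combine the last two factors: h(k) = Σ_j C(k,j)·g_2(j)·g_3(k−j) for k = 0…4: 1, 11, 110, 990, 7920.
c_4 = Σ_k C(4,k)·g_1(k)·h(4−k) = 1·1·7920 + 4·6·990 + 6·30·110 + 4·120·11 + 1·360·1 = 7920 + 23760 + 19800 + 5280 + 360 = 57120.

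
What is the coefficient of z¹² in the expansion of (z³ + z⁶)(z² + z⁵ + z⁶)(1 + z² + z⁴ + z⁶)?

3

(z³ + z⁶) has coefficients 0,0,0,1,0,0,1 for degrees 0…6.
(z² + z⁵ + z⁶) has coefficients 0,0,1,0,0,1,1,0,0,0,0,0,0 for degrees 0…12.
Finally multiplying by (1 + z² + z⁴ + z⁶), the product of all factors after the first has coefficients 0,0,1,0,1,1,2,1,2,1,1,1,1 for degrees 0…12.
[z¹²] = 1·1 + 1·2 = 3.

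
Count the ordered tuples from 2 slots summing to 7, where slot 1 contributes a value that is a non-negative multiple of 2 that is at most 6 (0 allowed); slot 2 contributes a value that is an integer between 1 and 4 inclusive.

2

The generating function for the choices is (1 + t^2 + t^4 + t^6)·(t + t^2 + t^3 + t^4); the count is [t^7].
(1 + t^2 + t^4 + t^6) has coefficients 1,0,1,0,1,0,1 for degrees 0…6.
(t + t^2 + t^3 + t^4) has coefficients 0,1,1,1,1,0,0,0 for degrees 0…7.
[t^7] = 1·0 + 1·0 + 1·1 + 1·1 = 2.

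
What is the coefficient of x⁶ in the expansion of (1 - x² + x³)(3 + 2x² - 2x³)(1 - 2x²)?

2

(1 - x² + x³) has coefficients 1,0,-1,1 for degrees 0…3.
(3 + 2x² - 2x³) has coefficients 3,0,2,-2,0,0,0 for degrees 0…6.
Finally multiplying by (1 - 2x²), the product of all factors after the first has coefficients 3,0,-4,-2,-4,4,0 for degrees 0…6.
[x⁶] = 1·0 − 1·(-4) + 1·(-2) = 2.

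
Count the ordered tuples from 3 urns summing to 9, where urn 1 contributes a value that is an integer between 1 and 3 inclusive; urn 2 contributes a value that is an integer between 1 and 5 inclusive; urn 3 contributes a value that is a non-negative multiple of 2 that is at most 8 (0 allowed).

7

The generating function for the choices is (z + z² + z³)·(z + z² + z³ + z⁴ + z⁵)·(1 + z² + z⁴ + z⁶ + z⁸); the count is [z⁹].
(z + z² + z³) has coefficients 0,1,1,1 for degrees 0…3.
(z + z² + z³ + z⁴ + z⁵) has coefficients 0,1,1,1,1,1,0,0,0,0 for degrees 0…9.
Finally multiplying by (1 + z² + z⁴ + z⁶ + z⁸), the product of all factors after the first has coefficients 0,1,1,2,2,3,2,3,2,3 for degrees 0…9.
[z⁹] = 1·2 + 1·3 + 1·2 = 7.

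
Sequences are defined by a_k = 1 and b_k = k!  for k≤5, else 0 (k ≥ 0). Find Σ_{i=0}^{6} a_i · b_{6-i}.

This is [x^6] in the product of the two ordinary generating functions.
Σ = 1·0 + 1·120 + 1·24 + 1·6 + 1·2 + 1·1 + 1·1 = 154.

154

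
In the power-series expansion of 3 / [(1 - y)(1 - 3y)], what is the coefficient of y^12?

2391483

Partial fractions give a closed form: a_n = (-3/2)·1^n + (9/2)·3^n.
At n = 12: a_12 = 2391483.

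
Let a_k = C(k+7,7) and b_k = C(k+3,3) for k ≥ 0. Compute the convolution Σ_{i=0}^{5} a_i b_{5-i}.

4368

The convolution is the t^5 coefficient of A(t)B(t).
Σ = 1·56 + 8·35 + 36·20 + 120·10 + 330·4 + 792·1 = 4368.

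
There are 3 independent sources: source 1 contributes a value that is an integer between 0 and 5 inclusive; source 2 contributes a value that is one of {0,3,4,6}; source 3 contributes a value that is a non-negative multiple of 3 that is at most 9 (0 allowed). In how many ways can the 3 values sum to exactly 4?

4

The generating function for the choices is (1 + x + x^2 + x^3 + x^4 + x^5)·(1 + x^3 + x^4 + x^6)·(1 + x^3 + x^6 + x^9); the count is [x^4].
(1 + x + x^2 + x^3 + x^4 + x^5) has coefficients 1,1,1,1,1 for degrees 0…4.
(1 + x^3 + x^4 + x^6) has coefficients 1,0,0,1,1 for degrees 0…4.
Finally multiplying by (1 + x^3 + x^6 + x^9), the product of all factors after the first has coefficients 1,0,0,2,1 for degrees 0…4.
[x^4] = 1·1 + 1·2 + 1·0 + 1·0 + 1·1 = 4.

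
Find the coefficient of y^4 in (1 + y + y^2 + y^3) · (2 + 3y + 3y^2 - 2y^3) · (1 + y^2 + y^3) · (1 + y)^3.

91

(1 + y + y^2 + y^3) has coefficients 1,1,1,1 for degrees 0…3.
(2 + 3y + 3y^2 - 2y^3) has coefficients 2,3,3,-2,0 for degrees 0…4.
Multiplying by (1 + y^2 + y^3) gives running coefficients 2,3,5,3,6 for degrees 0…4.
Finally multiplying by (1 + y)^3, the product of all factors after the first has coefficients 2,9,20,29,33 for degrees 0…4.
[y^4] = 1·33 + 1·29 + 1·20 + 1·9 = 91.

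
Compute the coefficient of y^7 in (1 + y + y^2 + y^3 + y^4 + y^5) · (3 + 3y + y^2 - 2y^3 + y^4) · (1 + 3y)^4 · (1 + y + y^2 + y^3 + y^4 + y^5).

(1 + y + y^2 + y^3 + y^4 + y^5) has coefficients 1,1,1,1,1,1 for degrees 0…5.
(3 + 3y + y^2 - 2y^3 + y^4) has coefficients 3,3,1,-2,1,0,0,0 for degrees 0…7.
Multiplying by (1 + 3y)^4 gives running coefficients 3,39,199,496,598,255,-81,-54 for degrees 0…7.
Finally multiplying by (1 + y + y^2 + y^3 + y^4 + y^5), the product of all factors after the first has coefficients 3,42,241,737,1335,1590,1506,1413 for degrees 0…7.
[y^7] = 1·1413 + 1·1506 + 1·1590 + 1·1335 + 1·737 + 1·241 = 6822.

6822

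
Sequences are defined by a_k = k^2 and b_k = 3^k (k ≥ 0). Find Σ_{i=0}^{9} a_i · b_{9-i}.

This is [x^9] in the product of the two ordinary generating functions.
Σ = 0·19683 + 1·6561 + 4·2187 + 9·729 + 16·243 + 25·81 + 36·27 + 49·9 + 64·3 + 81·1 = 29469.

29469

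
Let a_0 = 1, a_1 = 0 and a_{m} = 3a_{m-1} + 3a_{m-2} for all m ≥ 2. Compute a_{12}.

1522881

The ordinary generating function has denominator 1 - 3y - 3y^2.
Iterating the recurrence: a_0,…,a_{12} = 1, 0, 3, 9, 36, 135, 513, 1944, 7371, 27945, 105948, 401679, 1522881.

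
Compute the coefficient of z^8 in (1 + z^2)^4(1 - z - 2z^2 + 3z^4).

(1 + z^2)^4 has coefficients 1,0,4,0,6,0,4,0,1 for degrees 0…8.
(1 - z - 2z^2 + 3z^4) has coefficients 1,-1,-2,0,3,0,0,0,0 for degrees 0…8.
[z^8] = 1·0 + 4·0 + 6·3 + 4·(-2) + 1·1 = 11.

11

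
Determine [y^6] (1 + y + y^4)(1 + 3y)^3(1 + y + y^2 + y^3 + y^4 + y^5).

164

(1 + y + y^4) has coefficients 1,1,0,0,1 for degrees 0…4.
(1 + 3y)^3 has coefficients 1,9,27,27,0,0,0 for degrees 0…6.
Finally multiplying by (1 + y + y^2 + y^3 + y^4 + y^5), the product of all factors after the first has coefficients 1,10,37,64,64,64,63 for degrees 0…6.
[y^6] = 1·63 + 1·64 + 1·37 = 164.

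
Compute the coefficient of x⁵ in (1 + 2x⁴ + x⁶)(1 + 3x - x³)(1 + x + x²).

(1 + 2x⁴ + x⁶) has coefficients 1,0,0,0,2,0 for degrees 0…5.
(1 + 3x - x³) has coefficients 1,3,0,-1,0,0 for degrees 0…5.
Finally multiplying by (1 + x + x²), the product of all factors after the first has coefficients 1,4,4,2,-1,-1 for degrees 0…5.
[x⁵] = 1·(-1) + 2·4 = 7.

7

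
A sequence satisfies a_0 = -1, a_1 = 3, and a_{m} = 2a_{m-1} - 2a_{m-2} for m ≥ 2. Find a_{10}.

The ordinary generating function has denominator 1 - 2q + 2q^2.
Iterating the recurrence: a_0,…,a_{10} = -1, 3, 8, 10, 4, -12, -32, -40, -16, 48, 128.

128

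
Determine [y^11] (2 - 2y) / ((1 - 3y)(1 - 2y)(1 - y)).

Partial fractions give a closed form: a_n = (6)·3^n + (-4)·2^n.
At n = 11: a_11 = 1054690.

1054690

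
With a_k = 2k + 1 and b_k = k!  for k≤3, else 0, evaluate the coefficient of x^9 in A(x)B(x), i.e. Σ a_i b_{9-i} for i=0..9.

144

This is [x^9] in the product of the two ordinary generating functions.
Σ = 1·0 + 3·0 + 5·0 + 7·0 + 9·0 + 11·0 + 13·6 + 15·2 + 17·1 + 19·1 = 144.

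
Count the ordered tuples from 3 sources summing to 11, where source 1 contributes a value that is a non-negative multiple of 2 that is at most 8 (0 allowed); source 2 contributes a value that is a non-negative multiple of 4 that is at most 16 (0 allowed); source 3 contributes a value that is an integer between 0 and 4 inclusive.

5

The generating function for the choices is (1 + x² + x⁴ + x⁶ + x⁸)·(1 + x⁴ + x⁸ + x¹² + x¹⁶)·(1 + x + x² + x³ + x⁴); the count is [x¹¹].
(1 + x² + x⁴ + x⁶ + x⁸) has coefficients 1,0,1,0,1,0,1,0,1 for degrees 0…8.
(1 + x⁴ + x⁸ + x¹² + x¹⁶) has coefficients 1,0,0,0,1,0,0,0,1,0,0,0 for degrees 0…11.
Finally multiplying by (1 + x + x² + x³ + x⁴), the product of all factors after the first has coefficients 1,1,1,1,2,1,1,1,2,1,1,1 for degrees 0…11.
[x¹¹] = 1·1 + 1·1 + 1·1 + 1·1 + 1·1 = 5.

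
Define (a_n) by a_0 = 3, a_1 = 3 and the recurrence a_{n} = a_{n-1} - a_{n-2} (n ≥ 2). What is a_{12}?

The ordinary generating function has denominator 1 - y + y^2.
Iterating the recurrence: a_0,…,a_{12} = 3, 3, 0, -3, -3, 0, 3, 3, 0, -3, -3, 0, 3.

3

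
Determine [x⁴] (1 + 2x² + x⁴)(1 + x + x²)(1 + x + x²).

8

(1 + 2x² + x⁴) has coefficients 1,0,2,0,1 for degrees 0…4.
(1 + x + x²) has coefficients 1,1,1,0,0 for degrees 0…4.
Finally multiplying by (1 + x + x²), the product of all factors after the first has coefficients 1,2,3,2,1 for degrees 0…4.
[x⁴] = 1·1 + 2·3 + 1·1 = 8.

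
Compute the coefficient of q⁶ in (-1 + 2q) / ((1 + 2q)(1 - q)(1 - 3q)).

-253

Partial fractions give a closed form: a_n = (-8/15)·(-2)^n + (-1/6)·1^n + (-3/10)·3^n.
At n = 6: a_6 = -253.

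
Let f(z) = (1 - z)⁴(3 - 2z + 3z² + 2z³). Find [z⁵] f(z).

(1 - z)⁴ has coefficients 1,-4,6,-4,1 for degrees 0…4.
(3 - 2z + 3z² + 2z³) has coefficients 3,-2,3,2,0,0 for degrees 0…5.
[z⁵] = 1·0 − 4·0 + 6·2 − 4·3 + 1·(-2) = -2.

-2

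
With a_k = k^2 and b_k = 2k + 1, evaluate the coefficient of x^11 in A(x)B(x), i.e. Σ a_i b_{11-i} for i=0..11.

2926

The convolution is the t^11 coefficient of A(t)B(t).
Σ = 0·23 + 1·21 + 4·19 + 9·17 + 16·15 + 25·13 + 36·11 + 49·9 + 64·7 + 81·5 + 100·3 + 121·1 = 2926.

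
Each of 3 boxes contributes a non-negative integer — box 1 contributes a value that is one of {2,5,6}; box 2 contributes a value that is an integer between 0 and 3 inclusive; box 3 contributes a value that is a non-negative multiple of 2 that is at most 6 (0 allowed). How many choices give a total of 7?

5

The generating function for the choices is (y² + y⁵ + y⁶)·(1 + y + y² + y³)·(1 + y² + y⁴ + y⁶); the count is [y⁷].
(y² + y⁵ + y⁶) has coefficients 0,0,1,0,0,1,1 for degrees 0…6.
(1 + y + y² + y³) has coefficients 1,1,1,1,0,0,0,0 for degrees 0…7.
Finally multiplying by (1 + y² + y⁴ + y⁶), the product of all factors after the first has coefficients 1,1,2,2,2,2,2,2 for degrees 0…7.
[y⁷] = 1·2 + 1·2 + 1·1 = 5.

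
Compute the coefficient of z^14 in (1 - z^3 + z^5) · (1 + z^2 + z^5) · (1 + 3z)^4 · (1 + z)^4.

346

(1 - z^3 + z^5) has coefficients 1,0,0,-1,0,1 for degrees 0…5.
(1 + z^2 + z^5) has coefficients 1,0,1,0,0,1,0,0,0,0,0,0,0,0,0 for degrees 0…14.
Multiplying by (1 + 3z)^4 gives running coefficients 1,12,55,120,135,109,93,54,108,81,0,0,0,0,0 for degrees 0…14.
Finally multiplying by (1 + z)^4, the product of all factors after the first has coefficients 1,16,109,416,994,1601,1874,1740,1453,1318,1281,972,432,81,0 for degrees 0…14.
[z^14] = 1·0 − 1·972 + 1·1318 = 346.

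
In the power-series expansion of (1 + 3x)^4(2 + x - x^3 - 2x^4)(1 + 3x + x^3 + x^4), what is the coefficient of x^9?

(1 + 3x)^4 has coefficients 1,12,54,108,81 for degrees 0…4.
(2 + x - x^3 - 2x^4) has coefficients 2,1,0,-1,-2,0,0,0,0,0 for degrees 0…9.
Finally multiplying by (1 + 3x + x^3 + x^4), the product of all factors after the first has coefficients 2,7,3,1,-2,-5,-1,-3,-2,0 for degrees 0…9.
[x^9] = 1·0 + 12·(-2) + 54·(-3) + 108·(-1) + 81·(-5) = -699.

-699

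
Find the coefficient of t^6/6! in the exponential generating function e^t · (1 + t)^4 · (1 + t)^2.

13327

The EGF product rule gives c_6 = Σ_{k_1+k_2+k_3=6} C(6; k_1,k_2,k_3) · ∏ g_i(k_i), where e^t gives (1)^k; (1+t)^4 gives the falling factorial (4)_k; (1+t)^2 gives the falling factorial (2)_k.
g_1(k) for k = 0…6: 1, 1, 1, 1, 1, 1, 1.
g_2(k) for k = 0…6: 1, 4, 12, 24, 24, 0, 0.
g_3(k) for k = 0…6: 1, 2, 2, 0, 0, 0, 0.
First combine the last two factors: h(k) = Σ_j C(k,j)·g_2(j)·g_3(k−j) for k = 0…6: 1, 6, 30, 120, 360, 720, 720.
c_6 = Σ_k C(6,k)·g_1(k)·h(6−k) = 1·1·720 + 6·1·720 + 15·1·360 + 20·1·120 + 15·1·30 + 6·1·6 + 1·1·1 = 720 + 4320 + 5400 + 2400 + 450 + 36 + 1 = 13327.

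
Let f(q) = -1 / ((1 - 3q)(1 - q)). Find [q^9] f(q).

Partial fractions give a closed form: a_n = (-3/2)·3^n + (1/2)·1^n.
At n = 9: a_9 = -29524.

-29524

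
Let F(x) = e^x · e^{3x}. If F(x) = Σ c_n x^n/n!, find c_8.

The EGF product rule gives c_8 = Σ_{k_1+k_2=8} C(8; k_1,k_2) · ∏ g_i(k_i), where e^x gives (1)^k; e^{3x} gives (3)^k.
g_1(k) for k = 0…8: 1, 1, 1, 1, 1, 1, 1, 1, 1.
g_2(k) for k = 0…8: 1, 3, 9, 27, 81, 243, 729, 2187, 6561.
c_8 = Σ_k C(8,k)·g_1(k)·g_2(8−k) = 1·1·6561 + 8·1·2187 + 28·1·729 + 56·1·243 + 70·1·81 + 56·1·27 + 28·1·9 + 8·1·3 + 1·1·1 = 6561 + 17496 + 20412 + 13608 + 5670 + 1512 + 252 + 24 + 1 = 65536.

65536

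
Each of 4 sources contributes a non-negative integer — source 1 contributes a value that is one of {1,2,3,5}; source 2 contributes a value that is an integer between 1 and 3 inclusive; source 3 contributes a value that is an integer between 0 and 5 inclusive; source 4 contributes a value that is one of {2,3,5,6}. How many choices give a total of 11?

38

The generating function for the choices is (t + t² + t³ + t⁵)·(t + t² + t³)·(1 + t + t² + t³ + t⁴ + t⁵)·(t² + t³ + t⁵ + t⁶); the count is [t¹¹].
(t + t² + t³ + t⁵) has coefficients 0,1,1,1,0,1 for degrees 0…5.
(t + t² + t³) has coefficients 0,1,1,1,0,0,0,0,0,0,0,0 for degrees 0…11.
Multiplying by (1 + t + t² + t³ + t⁴ + t⁵) gives running coefficients 0,1,2,3,3,3,3,2,1,0,0,0 for degrees 0…11.
Finally multiplying by (t² + t³ + t⁵ + t⁶), the product of all factors after the first has coefficients 0,0,0,1,3,5,7,9,11,11,9,7 for degrees 0…11.
[t¹¹] = 1·9 + 1·11 + 1·11 + 1·7 = 38.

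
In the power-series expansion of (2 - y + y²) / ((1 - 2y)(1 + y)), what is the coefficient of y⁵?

36

The denominator gives the recurrence a_n = a_(n−1) + 2a_(n−2) for n ≥ 3; the numerator fixes a_0 = 2, a_1 = 1, a_2 = 6.
Iterating: 2, 1, 6, 8, 20, 36, so a_5 = 36.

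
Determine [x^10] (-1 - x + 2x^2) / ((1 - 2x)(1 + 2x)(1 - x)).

Partial fractions give a closed form: a_n = (-1)·2^n.
At n = 10: a_10 = -1024.

-1024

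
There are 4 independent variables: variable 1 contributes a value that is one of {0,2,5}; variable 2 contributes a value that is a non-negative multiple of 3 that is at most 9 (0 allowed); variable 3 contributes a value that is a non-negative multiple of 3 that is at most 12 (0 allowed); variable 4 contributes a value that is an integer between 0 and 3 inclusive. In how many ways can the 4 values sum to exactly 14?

The generating function for the choices is (1 + x^2 + x^5)·(1 + x^3 + x^6 + x^9)·(1 + x^3 + x^6 + x^9 + x^12)·(1 + x + x^2 + x^3); the count is [x^14].
(1 + x^2 + x^5) has coefficients 1,0,1,0,0,1 for degrees 0…5.
(1 + x^3 + x^6 + x^9) has coefficients 1,0,0,1,0,0,1,0,0,1,0,0,0,0,0 for degrees 0…14.
Multiplying by (1 + x^3 + x^6 + x^9 + x^12) gives running coefficients 1,0,0,2,0,0,3,0,0,4,0,0,4,0,0 for degrees 0…14.
Finally multiplying by (1 + x + x^2 + x^3), the product of all factors after the first has coefficients 1,1,1,3,2,2,5,3,3,7,4,4,8,4,4 for degrees 0…14.
[x^14] = 1·4 + 1·8 + 1·7 = 19.

19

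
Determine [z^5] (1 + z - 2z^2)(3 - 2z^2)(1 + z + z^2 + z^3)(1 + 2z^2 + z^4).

(1 + z - 2z^2) has coefficients 1,1,-2 for degrees 0…2.
(3 - 2z^2) has coefficients 3,0,-2,0,0,0 for degrees 0…5.
Multiplying by (1 + z + z^2 + z^3) gives running coefficients 3,3,1,1,-2,-2 for degrees 0…5.
Finally multiplying by (1 + 2z^2 + z^4), the product of all factors after the first has coefficients 3,3,7,7,3,3 for degrees 0…5.
[z^5] = 1·3 + 1·3 − 2·7 = -8.

-8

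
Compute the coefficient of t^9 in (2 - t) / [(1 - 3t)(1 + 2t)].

19171

Partial fractions give a closed form: a_n = (1)·3^n + (1)·(-2)^n.
At n = 9: a_9 = 19171.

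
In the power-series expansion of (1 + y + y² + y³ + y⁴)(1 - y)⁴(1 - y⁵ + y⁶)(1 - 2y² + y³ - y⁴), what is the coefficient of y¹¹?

(1 + y + y² + y³ + y⁴) has coefficients 1,1,1,1,1 for degrees 0…4.
(1 - y)⁴ has coefficients 1,-4,6,-4,1,0,0,0,0,0,0,0 for degrees 0…11.
Multiplying by (1 - y⁵ + y⁶) gives running coefficients 1,-4,6,-4,1,-1,5,-10,10,-5,1,0 for degrees 0…11.
Finally multiplying by (1 - 2y² + y³ - y⁴), the product of all factors after the first has coefficients 1,-4,4,5,-16,17,-7,-3,-2,21,-34,30 for degrees 0…11.
[y¹¹] = 1·30 + 1·(-34) + 1·21 + 1·(-2) + 1·(-3) = 12.

12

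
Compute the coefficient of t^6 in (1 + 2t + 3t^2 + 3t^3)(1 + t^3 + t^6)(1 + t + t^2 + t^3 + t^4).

16

(1 + 2t + 3t^2 + 3t^3) has coefficients 1,2,3,3 for degrees 0…3.
(1 + t^3 + t^6) has coefficients 1,0,0,1,0,0,1 for degrees 0…6.
Finally multiplying by (1 + t + t^2 + t^3 + t^4), the product of all factors after the first has coefficients 1,1,1,2,2,1,2 for degrees 0…6.
[t^6] = 1·2 + 2·1 + 3·2 + 3·2 = 16.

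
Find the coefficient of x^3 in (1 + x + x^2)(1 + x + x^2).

2

(1 + x + x^2) has coefficients 1,1,1 for degrees 0…2.
(1 + x + x^2) has coefficients 1,1,1,0 for degrees 0…3.
[x^3] = 1·0 + 1·1 + 1·1 = 2.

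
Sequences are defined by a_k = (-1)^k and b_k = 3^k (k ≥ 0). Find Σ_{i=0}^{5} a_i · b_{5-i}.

The convolution is the t^5 coefficient of A(t)B(t).
Σ = 1·243 − 1·81 + 1·27 − 1·9 + 1·3 − 1·1 = 182.

182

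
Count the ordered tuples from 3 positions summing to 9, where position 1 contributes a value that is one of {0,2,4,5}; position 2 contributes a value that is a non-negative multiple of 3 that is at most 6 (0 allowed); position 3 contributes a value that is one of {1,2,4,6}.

The generating function for the choices is (1 + x^2 + x^4 + x^5)·(1 + x^3 + x^6)·(x + x^2 + x^4 + x^6); the count is [x^9].
(1 + x^2 + x^4 + x^5) has coefficients 1,0,1,0,1,1 for degrees 0…5.
(1 + x^3 + x^6) has coefficients 1,0,0,1,0,0,1,0,0,0 for degrees 0…9.
Finally multiplying by (x + x^2 + x^4 + x^6), the product of all factors after the first has coefficients 0,1,1,0,2,1,1,2,1,1 for degrees 0…9.
[x^9] = 1·1 + 1·2 + 1·1 + 1·2 = 6.

6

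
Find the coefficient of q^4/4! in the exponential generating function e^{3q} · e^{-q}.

16

The EGF product rule gives c_4 = Σ_{k_1+k_2=4} C(4; k_1,k_2) · ∏ g_i(k_i), where e^{3q} gives (3)^k; e^{-q} gives (-1)^k.
g_1(k) for k = 0…4: 1, 3, 9, 27, 81.
g_2(k) for k = 0…4: 1, -1, 1, -1, 1.
c_4 = Σ_k C(4,k)·g_1(k)·g_2(4−k) = 1·1·1 + 4·3·(-1) + 6·9·1 + 4·27·(-1) + 1·81·1 = 1 − 12 + 54 − 108 + 81 = 16.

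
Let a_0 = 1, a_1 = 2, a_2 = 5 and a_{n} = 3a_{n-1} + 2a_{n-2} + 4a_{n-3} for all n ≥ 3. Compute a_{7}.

4743

The ordinary generating function has denominator 1 - 3x - 2x^2 - 4x^3.
Iterating the recurrence: a_0,…,a_{7} = 1, 2, 5, 23, 87, 327, 1247, 4743.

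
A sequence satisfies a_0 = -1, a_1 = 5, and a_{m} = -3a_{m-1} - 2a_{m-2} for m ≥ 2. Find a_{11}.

The ordinary generating function has denominator 1 + 3q + 2q^2.
Iterating the recurrence: a_0,…,a_{11} = -1, 5, -13, 29, -61, 125, -253, 509, -1021, 2045, -4093, 8189.

8189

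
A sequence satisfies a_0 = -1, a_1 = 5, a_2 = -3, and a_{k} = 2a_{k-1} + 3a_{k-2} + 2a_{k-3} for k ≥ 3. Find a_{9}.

4613

The ordinary generating function has denominator 1 - 2z - 3z^2 - 2z^3.
Iterating the recurrence: a_0,…,a_{9} = -1, 5, -3, 7, 15, 45, 149, 463, 1463, 4613.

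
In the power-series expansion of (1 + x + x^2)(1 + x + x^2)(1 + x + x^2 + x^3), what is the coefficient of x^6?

(1 + x + x^2) has coefficients 1,1,1 for degrees 0…2.
(1 + x + x^2) has coefficients 1,1,1,0,0,0,0 for degrees 0…6.
Finally multiplying by (1 + x + x^2 + x^3), the product of all factors after the first has coefficients 1,2,3,3,2,1,0 for degrees 0…6.
[x^6] = 1·0 + 1·1 + 1·2 = 3.

3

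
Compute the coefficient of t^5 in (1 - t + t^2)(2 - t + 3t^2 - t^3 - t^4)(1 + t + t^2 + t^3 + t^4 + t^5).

(1 - t + t^2) has coefficients 1,-1,1 for degrees 0…2.
(2 - t + 3t^2 - t^3 - t^4) has coefficients 2,-1,3,-1,-1,0 for degrees 0…5.
Finally multiplying by (1 + t + t^2 + t^3 + t^4 + t^5), the product of all factors after the first has coefficients 2,1,4,3,2,2 for degrees 0…5.
[t^5] = 1·2 − 1·2 + 1·3 = 3.

3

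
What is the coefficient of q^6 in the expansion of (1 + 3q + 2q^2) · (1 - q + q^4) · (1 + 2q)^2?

(1 + 3q + 2q^2) has coefficients 1,3,2 for degrees 0…2.
(1 - q + q^4) has coefficients 1,-1,0,0,1,0,0 for degrees 0…6.
Finally multiplying by (1 + 2q)^2, the product of all factors after the first has coefficients 1,3,0,-4,1,4,4 for degrees 0…6.
[q^6] = 1·4 + 3·4 + 2·1 = 18.

18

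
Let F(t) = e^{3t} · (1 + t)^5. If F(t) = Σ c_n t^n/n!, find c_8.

2180601

The EGF product rule gives c_8 = Σ_{k_1+k_2=8} C(8; k_1,k_2) · ∏ g_i(k_i), where e^{3t} gives (3)^k; (1+t)^5 gives the falling factorial (5)_k.
g_1(k) for k = 0…8: 1, 3, 9, 27, 81, 243, 729, 2187, 6561.
g_2(k) for k = 0…8: 1, 5, 20, 60, 120, 120, 0, 0, 0.
c_8 = Σ_k C(8,k)·g_1(k)·g_2(8−k) = 56·27·120 + 70·81·120 + 56·243·60 + 28·729·20 + 8·2187·5 + 1·6561·1 = 181440 + 680400 + 816480 + 408240 + 87480 + 6561 = 2180601.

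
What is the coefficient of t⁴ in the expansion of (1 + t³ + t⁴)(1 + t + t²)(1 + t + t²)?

(1 + t³ + t⁴) has coefficients 1,0,0,1,1 for degrees 0…4.
(1 + t + t²) has coefficients 1,1,1,0,0 for degrees 0…4.
Finally multiplying by (1 + t + t²), the product of all factors after the first has coefficients 1,2,3,2,1 for degrees 0…4.
[t⁴] = 1·1 + 1·2 + 1·1 = 4.

4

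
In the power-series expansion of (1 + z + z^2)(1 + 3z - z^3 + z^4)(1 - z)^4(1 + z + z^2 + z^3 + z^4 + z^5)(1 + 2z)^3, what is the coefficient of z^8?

-24

(1 + z + z^2) has coefficients 1,1,1 for degrees 0…2.
(1 + 3z - z^3 + z^4) has coefficients 1,3,0,-1,1,0,0,0,0 for degrees 0…8.
Multiplying by (1 - z)^4 gives running coefficients 1,-1,-6,13,-6,-7,10,-5,1 for degrees 0…8.
Multiplying by (1 + z + z^2 + z^3 + z^4 + z^5) gives running coefficients 1,0,-6,7,1,-6,3,-1,6 for degrees 0…8.
Finally multiplying by (1 + 2z)^3, the product of all factors after the first has coefficients 1,6,6,-21,-29,36,35,-47,-12 for degrees 0…8.
[z^8] = 1·(-12) + 1·(-47) + 1·35 = -24.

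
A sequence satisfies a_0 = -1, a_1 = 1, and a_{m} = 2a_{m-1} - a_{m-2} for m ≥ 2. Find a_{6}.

11

The ordinary generating function has denominator 1 - 2y + y^2.
Iterating the recurrence: a_0,…,a_{6} = -1, 1, 3, 5, 7, 9, 11.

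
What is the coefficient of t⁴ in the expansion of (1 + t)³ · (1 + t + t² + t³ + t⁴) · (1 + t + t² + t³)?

(1 + t)³ has coefficients 1,3,3,1 for degrees 0…3.
(1 + t + t² + t³ + t⁴) has coefficients 1,1,1,1,1 for degrees 0…4.
Finally multiplying by (1 + t + t² + t³), the product of all factors after the first has coefficients 1,2,3,4,4 for degrees 0…4.
[t⁴] = 1·4 + 3·4 + 3·3 + 1·2 = 27.

27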